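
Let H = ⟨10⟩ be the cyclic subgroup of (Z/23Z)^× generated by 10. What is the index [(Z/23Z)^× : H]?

1

ord(10) | φ(23) = 23 − 1 = 22 = 2 · 11.
Divisors of 22: 1, 2, 11, 22.
Test each divisor d:
10^1 ≡ 10 (mod 23)
10^2 ≡ 8 (mod 23)
10^11 ≡ 22 (mod 23)
10^22 ≡ 1 (mod 23) ✓
So ord_23(10) = 22, hence |⟨10⟩| = 22.
The index is φ(23) / ord(10) = 22 / 22 = 1.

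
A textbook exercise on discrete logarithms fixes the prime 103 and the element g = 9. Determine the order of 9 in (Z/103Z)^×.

17

By Lagrange's theorem, ord_103(9) divides φ(103) = 103 − 1 = 102 = 2 · 3 · 17.
Divisors of 102: 1, 2, 3, 6, 17, 34, 51, 102.
Evaluate successive powers at the divisors of 102:
9^1 ≡ 9 (mod 103)
9^2 ≡ 81 (mod 103)
9^3 ≡ 8 (mod 103)
9^6 ≡ 64 (mod 103)
9^17 ≡ 1 (mod 103) ✓
The smallest such exponent is 17, so the order of 9 is 17.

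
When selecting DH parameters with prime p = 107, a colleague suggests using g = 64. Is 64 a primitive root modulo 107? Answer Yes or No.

No

φ(107) = 107 − 1 = 106 = 2 · 53.
An element g generates (Z/107Z)^× iff g^(106/q) ≢ 1 (mod 107) for each prime q ∈ {2, 53}.
64^53 ≡ 1 (mod 107)  [q = 2: ≡ 1 ✗]
64^2 ≡ 30 (mod 107)  [q = 53: ≢ 1 ✓]
64^53 ≡ 1 shows ord(64) | 53, strictly less than φ(107); not a primitive root.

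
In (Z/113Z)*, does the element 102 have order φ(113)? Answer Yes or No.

φ(113) = 113 − 1 = 112 = 2^4 · 7.
It suffices to check that the order of 102 is not a proper divisor of 112: compute 102^(112/q) for q ∈ {2, 7}.
102^56 ≡ 1 (mod 113)  [q = 2: ≡ 1 ✗]
102^16 ≡ 106 (mod 113)  [q = 7: ≢ 1 ✓]
102^56 ≡ 1 shows ord(102) | 56, strictly less than φ(113); not a primitive root.

No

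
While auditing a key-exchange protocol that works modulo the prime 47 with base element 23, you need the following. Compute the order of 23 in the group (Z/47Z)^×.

46

ord(23) | φ(47) = 47 − 1 = 46 = 2 · 23.
Divisors of 46: 1, 2, 23, 46.
Compute 23^d (mod 47) for the divisors d until we hit 1:
23^1 ≡ 23
23^2 ≡ 12
23^23 ≡ 46
23^46 ≡ 1
Hence ord(23) = 46.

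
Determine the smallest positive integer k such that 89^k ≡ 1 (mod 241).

48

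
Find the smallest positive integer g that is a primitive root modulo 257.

φ(257) = 257 − 1 = 256 = 2^8.
Test candidates g = 2, 3, … against the prime factors q ∈ {2} of φ(257): g is a generator iff g^(256/q) ≢ 1 for every such q.
g = 2: 2^128 ≡ 1 — hits 1, so not a primitive root.
g = 3: 3^128 ≡ 256 — none is 1, so 3 is a primitive root.
The smallest primitive root modulo 257 is 3.

3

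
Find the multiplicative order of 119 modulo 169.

156

ord(119) | φ(169) = φ(13^2) = 13·(13−1) = 156 = 2^2 · 3 · 13.
Divisors of 156: 1, 2, 3, 4, 6, 12, 13, 26, 39, 52, 78, 156.
Evaluate successive powers at the divisors of 156:
119^1 ≡ 119 (mod 169)
119^2 ≡ 134 (mod 169)
119^3 ≡ 60 (mod 169)
119^4 ≡ 42 (mod 169)
119^6 ≡ 51 (mod 169)
119^12 ≡ 66 (mod 169)
119^13 ≡ 80 (mod 169)
119^26 ≡ 147 (mod 169)
119^39 ≡ 99 (mod 169)
119^52 ≡ 146 (mod 169)
119^78 ≡ 168 (mod 169)
119^156 ≡ 1 (mod 169) ✓
Hence ord(119) = 156.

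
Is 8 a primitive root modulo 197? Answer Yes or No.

Yes

φ(197) = 197 − 1 = 196 = 2^2 · 7^2.
It suffices to check that the order of 8 is not a proper divisor of 196: compute 8^(196/q) for q ∈ {2, 7}.
8^98 ≡ 196 (mod 197)  [q = 2: ≢ 1 ✓]
8^28 ≡ 191 (mod 197)  [q = 7: ≢ 1 ✓]
Every test exponent gives a nontrivial residue, hence 8 generates the full group.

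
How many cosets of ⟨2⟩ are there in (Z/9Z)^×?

Since 2 ∈ (Z/9Z)^×, its order divides φ(9) = φ(3^2) = 3·(3−1) = 6 = 2 · 3.
Divisors of 6: 1, 2, 3, 6.
Check 2^d mod 9 for each divisor in increasing order:
2^1 ≡ 2
2^2 ≡ 4
2^3 ≡ 8
2^6 ≡ 1
Thus |⟨2⟩| = ord(2) = 6.
Index = |(Z/9Z)^×| / |⟨2⟩| = 6 / 6 = 1.

1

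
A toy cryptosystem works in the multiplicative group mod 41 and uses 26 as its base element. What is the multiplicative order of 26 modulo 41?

The order of 26 must divide φ(41) = 41 − 1 = 40 = 2^3 · 5.
Divisors of 40: 1, 2, 4, 5, 8, 10, 20, 40.
Test each divisor d:
26^1 ≡ 26 (mod 41)
26^2 ≡ 20 (mod 41)
26^4 ≡ 31 (mod 41)
26^5 ≡ 27 (mod 41)
26^8 ≡ 18 (mod 41)
26^10 ≡ 32 (mod 41)
26^20 ≡ 40 (mod 41)
26^40 ≡ 1 (mod 41) ✓
Hence ord(26) = 40.

40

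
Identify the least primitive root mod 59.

φ(59) = 59 − 1 = 58 = 2 · 29.
g is a primitive root iff g^(58/q) ≢ 1 (mod 59) for each prime q ∈ {2, 29}.
g = 2: 2^29 ≡ 58; 2^2 ≡ 4 — none is 1, so 2 is a primitive root.
Hence the least primitive root of 59 is 2.

2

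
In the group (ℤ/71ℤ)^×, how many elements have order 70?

24

φ(71) = 71 − 1 = 70 = 2 · 5 · 7.
Since (Z/71Z)^× is cyclic of order 70, the number of elements of order d is φ(d) when d | 70 and 0 otherwise.
70 = 2 · 5 · 7 divides 70, and φ(70) = 24.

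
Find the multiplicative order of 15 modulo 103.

ord(15) | φ(103) = 103 − 1 = 102 = 2 · 3 · 17.
Divisors of 102: 1, 2, 3, 6, 17, 34, 51, 102.
Evaluate successive powers at the divisors of 102:
15^1 ≡ 15
15^2 ≡ 19
15^3 ≡ 79
15^6 ≡ 61
15^17 ≡ 46
15^34 ≡ 56
15^51 ≡ 1
The smallest such exponent is 51, so the order of 15 is 51.

51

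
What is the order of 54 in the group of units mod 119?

ord(54) | φ(119) = φ(7·17) = (7−1)·(17−1) = 6·16 = 96 = 2^5 · 3.
Divisors of 96: 1, 2, 3, 4, 6, 8, 12, 16, 24, 32, 48, 96.
Check 54^d mod 119 for each divisor in increasing order:
54^1 ≡ 54 (mod 119)
54^2 ≡ 60 (mod 119)
54^3 ≡ 27 (mod 119)
54^4 ≡ 30 (mod 119)
54^6 ≡ 15 (mod 119)
54^8 ≡ 67 (mod 119)
54^12 ≡ 106 (mod 119)
54^16 ≡ 86 (mod 119)
54^24 ≡ 50 (mod 119)
54^32 ≡ 18 (mod 119)
54^48 ≡ 1 (mod 119) ✓
Hence ord(54) = 48.

48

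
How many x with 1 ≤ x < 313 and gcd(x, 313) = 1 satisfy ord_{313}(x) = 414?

φ(313) = 313 − 1 = 312 = 2^3 · 3 · 13.
In a cyclic group of order 312, there are φ(d) elements of order d for each divisor d of 312, and zero for non-divisors.
Here 312 is not a multiple of 414, so there are no elements of order 414.

0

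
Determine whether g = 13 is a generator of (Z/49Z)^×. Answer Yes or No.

φ(49) = φ(7^2) = 7·(7−1) = 42 = 2 · 3 · 7.
An element g generates (Z/49Z)^× iff g^(42/q) ≢ 1 (mod 49) for each prime q ∈ {2, 3, 7}.
13^21 ≡ 48 (mod 49)  [q = 2: ≢ 1 ✓]
13^14 ≡ 1 (mod 49)  [q = 3: ≡ 1 ✗]
13^6 ≡ 15 (mod 49)  [q = 7: ≢ 1 ✓]
Since 13^14 ≡ 1, the order of 13 divides 14 < 42, so 13 is not a primitive root.

No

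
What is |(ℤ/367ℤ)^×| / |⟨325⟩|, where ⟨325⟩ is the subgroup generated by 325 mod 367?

2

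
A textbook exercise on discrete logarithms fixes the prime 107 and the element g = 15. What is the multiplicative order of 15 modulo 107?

106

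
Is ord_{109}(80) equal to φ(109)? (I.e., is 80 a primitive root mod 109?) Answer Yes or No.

No

φ(109) = 109 − 1 = 108 = 2^2 · 3^3.
It suffices to check that the order of 80 is not a proper divisor of 108: compute 80^(108/q) for q ∈ {2, 3}.
80^54 ≡ 1 (mod 109)  [q = 2: ≡ 1 ✗]
80^36 ≡ 63 (mod 109)  [q = 3: ≢ 1 ✓]
The check at q = 2 fails, so 80 generates a proper subgroup.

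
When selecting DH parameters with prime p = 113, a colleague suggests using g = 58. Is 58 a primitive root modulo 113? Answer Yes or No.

Yes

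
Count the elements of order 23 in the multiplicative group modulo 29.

0

φ(29) = 29 − 1 = 28 = 2^2 · 7.
In a cyclic group of order 28, there are φ(d) elements of order d for each divisor d of 28, and zero for non-divisors.
23 does not divide 28, so no element of (Z/29Z)^× has order 23.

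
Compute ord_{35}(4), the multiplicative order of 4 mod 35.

ord(4) | φ(35) = φ(5·7) = (5−1)·(7−1) = 4·6 = 24 = 2^3 · 3.
Divisors of 24: 1, 2, 3, 4, 6, 8, 12, 24.
Compute 4^d (mod 35) for the divisors d until we hit 1:
4^1 ≡ 4 (mod 35)
4^2 ≡ 16 (mod 35)
4^3 ≡ 29 (mod 35)
4^4 ≡ 11 (mod 35)
4^6 ≡ 1 (mod 35) ✓
Hence ord(4) = 6.

6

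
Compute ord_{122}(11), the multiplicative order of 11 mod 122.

4

The order of 11 must divide φ(122) = φ(2)·φ(61) = 1·60 = 60 = 2^2 · 3 · 5.
Divisors of 60: 1, 2, 3, 4, 5, 6, 10, 12, 15, 20, 30, 60.
Compute 11^d (mod 122) for the divisors d until we hit 1:
11^1 ≡ 11 (mod 122)
11^2 ≡ 121 (mod 122)
11^3 ≡ 111 (mod 122)
11^4 ≡ 1 (mod 122) ✓
The smallest such exponent is 4, so the order of 11 is 4.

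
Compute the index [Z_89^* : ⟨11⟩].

4

Since 11 ∈ (Z/89Z)^×, its order divides φ(89) = 89 − 1 = 88 = 2^3 · 11.
Divisors of 88: 1, 2, 4, 8, 11, 22, 44, 88.
Test each divisor d:
11^1 ≡ 11 (mod 89)
11^2 ≡ 32 (mod 89)
11^4 ≡ 45 (mod 89)
11^8 ≡ 67 (mod 89)
11^11 ≡ 88 (mod 89)
11^22 ≡ 1 (mod 89) ✓
The order of 11 is 22, so the subgroup it generates has 22 elements.
[(Z/89Z)^× : ⟨11⟩] = 88/22 = 4.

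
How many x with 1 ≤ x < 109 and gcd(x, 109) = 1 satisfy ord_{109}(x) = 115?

φ(109) = 109 − 1 = 108 = 2^2 · 3^3.
In a cyclic group of order 108, there are φ(d) elements of order d for each divisor d of 108, and zero for non-divisors.
Here 108 is not a multiple of 115, so there are no elements of order 115.

0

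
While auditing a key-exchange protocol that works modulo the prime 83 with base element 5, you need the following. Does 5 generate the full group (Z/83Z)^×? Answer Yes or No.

φ(83) = 83 − 1 = 82 = 2 · 41.
It suffices to check that the order of 5 is not a proper divisor of 82: compute 5^(82/q) for q ∈ {2, 41}.
5^41 ≡ 82 (mod 83)  [q = 2: ≢ 1 ✓]
5^2 ≡ 25 (mod 83)  [q = 41: ≢ 1 ✓]
None equal 1, so ord_83(5) = 82: 5 is a primitive root.

Yes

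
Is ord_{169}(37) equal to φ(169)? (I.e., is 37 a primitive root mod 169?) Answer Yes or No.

Yes

φ(169) = φ(13^2) = 13·(13−1) = 156 = 2^2 · 3 · 13.
It suffices to check that the order of 37 is not a proper divisor of 156: compute 37^(156/q) for q ∈ {2, 3, 13}.
37^78 ≡ 168 (mod 169)  [q = 2: ≢ 1 ✓]
37^52 ≡ 146 (mod 169)  [q = 3: ≢ 1 ✓]
37^12 ≡ 144 (mod 169)  [q = 13: ≢ 1 ✓]
Every test exponent gives a nontrivial residue, hence 37 generates the full group.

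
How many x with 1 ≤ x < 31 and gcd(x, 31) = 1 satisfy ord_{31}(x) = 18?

0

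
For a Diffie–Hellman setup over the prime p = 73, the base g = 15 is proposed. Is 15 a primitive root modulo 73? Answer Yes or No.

φ(73) = 73 − 1 = 72 = 2^3 · 3^2.
An element g generates (Z/73Z)^× iff g^(72/q) ≢ 1 (mod 73) for each prime q ∈ {2, 3}.
15^36 ≡ 72 (mod 73)  [q = 2: ≢ 1 ✓]
15^24 ≡ 8 (mod 73)  [q = 3: ≢ 1 ✓]
Every test exponent gives a nontrivial residue, hence 15 generates the full group.

Yes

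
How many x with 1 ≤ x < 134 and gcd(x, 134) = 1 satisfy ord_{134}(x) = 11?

φ(134) = φ(2)·φ(67) = 1·66 = 66 = 2 · 3 · 11.
(Z/134Z)^× is cyclic (|G| = 66); a cyclic group of order m has exactly φ(d) elements of each order d | m, and none otherwise.
11 | 66, and φ(11) = 11 − 1 = 10.

10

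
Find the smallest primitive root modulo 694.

5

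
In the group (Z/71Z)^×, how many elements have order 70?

24

φ(71) = 71 − 1 = 70 = 2 · 5 · 7.
(Z/71Z)^× is cyclic (|G| = 70); a cyclic group of order m has exactly φ(d) elements of each order d | m, and none otherwise.
70 = 2 · 5 · 7 divides 70, and φ(70) = 24.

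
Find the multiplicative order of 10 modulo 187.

ord(10) | φ(187) = φ(11·17) = (11−1)·(17−1) = 10·16 = 160 = 2^5 · 5.
Divisors of 160: 1, 2, 4, 5, 8, 10, 16, 20, 32, 40, 80, 160.
Compute 10^d (mod 187) for the divisors d until we hit 1:
10^1 ≡ 10 (mod 187)
10^2 ≡ 100 (mod 187)
10^4 ≡ 89 (mod 187)
10^5 ≡ 142 (mod 187)
10^8 ≡ 67 (mod 187)
10^10 ≡ 155 (mod 187)
10^16 ≡ 1 (mod 187) ✓
Hence ord(10) = 16.

16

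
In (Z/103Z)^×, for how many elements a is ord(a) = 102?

32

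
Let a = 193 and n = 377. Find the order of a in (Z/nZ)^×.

84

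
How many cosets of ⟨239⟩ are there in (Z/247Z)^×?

18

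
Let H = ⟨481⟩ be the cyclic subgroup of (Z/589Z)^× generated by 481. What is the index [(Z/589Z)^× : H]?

ord(481) | φ(589) = φ(19·31) = (19−1)·(31−1) = 18·30 = 540 = 2^2 · 3^3 · 5.
Divisors of 540: 1, 2, 3, 4, 5, 6, 9, 10, 12, 15, 18, 20, 27, 30, 36, 45, 54, 60, 90, 108, 135, 180, 270, 540.
Test each divisor d:
481^1 ≡ 481
481^2 ≡ 473
481^3 ≡ 159
481^4 ≡ 498
481^5 ≡ 404
481^6 ≡ 543
481^9 ≡ 343
481^10 ≡ 63
481^12 ≡ 349
481^15 ≡ 125
481^18 ≡ 438
481^20 ≡ 435
481^27 ≡ 39
481^30 ≡ 311
481^36 ≡ 419
481^45 ≡ 1
Thus |⟨481⟩| = ord(481) = 45.
The index is φ(589) / ord(481) = 540 / 45 = 12.

12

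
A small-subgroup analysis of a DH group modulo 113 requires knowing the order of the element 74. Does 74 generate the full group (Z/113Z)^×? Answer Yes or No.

φ(113) = 113 − 1 = 112 = 2^4 · 7.
It suffices to check that the order of 74 is not a proper divisor of 112: compute 74^(112/q) for q ∈ {2, 7}.
74^56 ≡ 112 (mod 113)  [q = 2: ≢ 1 ✓]
74^16 ≡ 28 (mod 113)  [q = 7: ≢ 1 ✓]
Every test exponent gives a nontrivial residue, hence 74 generates the full group.

Yes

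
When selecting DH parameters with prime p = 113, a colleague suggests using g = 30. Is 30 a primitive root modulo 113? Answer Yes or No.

φ(113) = 113 − 1 = 112 = 2^4 · 7.
It suffices to check that the order of 30 is not a proper divisor of 112: compute 30^(112/q) for q ∈ {2, 7}.
30^56 ≡ 1 (mod 113)  [q = 2: ≡ 1 ✗]
30^16 ≡ 109 (mod 113)  [q = 7: ≢ 1 ✓]
The check at q = 2 fails, so 30 generates a proper subgroup.

No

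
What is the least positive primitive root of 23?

5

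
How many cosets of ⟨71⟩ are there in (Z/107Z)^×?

By Lagrange's theorem, ord_107(71) divides φ(107) = 107 − 1 = 106 = 2 · 53.
Divisors of 106: 1, 2, 53, 106.
Evaluate successive powers at the divisors of 106:
71^1 ≡ 71 (mod 107)
71^2 ≡ 12 (mod 107)
71^53 ≡ 106 (mod 107)
71^106 ≡ 1 (mod 107) ✓
The order of 71 is 106, so the subgroup it generates has 106 elements.
[(Z/107Z)^× : ⟨71⟩] = 106/106 = 1.

1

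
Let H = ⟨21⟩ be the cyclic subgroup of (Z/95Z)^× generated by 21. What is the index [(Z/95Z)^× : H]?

Since 21 ∈ (Z/95Z)^×, its order divides φ(95) = φ(5·19) = (5−1)·(19−1) = 4·18 = 72 = 2^3 · 3^2.
Divisors of 72: 1, 2, 3, 4, 6, 8, 9, 12, 18, 24, 36, 72.
Check 21^d mod 95 for each divisor in increasing order:
21^1 ≡ 21
21^2 ≡ 61
21^3 ≡ 46
21^4 ≡ 16
21^6 ≡ 26
21^8 ≡ 66
21^9 ≡ 56
21^12 ≡ 11
21^18 ≡ 1
Thus |⟨21⟩| = ord(21) = 18.
Index = |(Z/95Z)^×| / |⟨21⟩| = 72 / 18 = 4.

4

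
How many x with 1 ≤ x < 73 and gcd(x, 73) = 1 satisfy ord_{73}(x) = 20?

0

φ(73) = 73 − 1 = 72 = 2^3 · 3^2.
In a cyclic group of order 72, there are φ(d) elements of order d for each divisor d of 72, and zero for non-divisors.
Since 20 ∤ 72, the count is 0.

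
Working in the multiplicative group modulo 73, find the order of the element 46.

4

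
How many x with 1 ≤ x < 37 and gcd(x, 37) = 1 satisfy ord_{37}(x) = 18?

6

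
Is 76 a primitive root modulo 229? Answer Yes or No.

No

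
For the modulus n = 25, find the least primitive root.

2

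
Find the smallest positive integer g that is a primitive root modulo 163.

φ(163) = 163 − 1 = 162 = 2 · 3^4.
Test candidates g = 2, 3, … against the prime factors q ∈ {2, 3} of φ(163): g is a generator iff g^(162/q) ≢ 1 for every such q.
g = 2: 2^81 ≡ 162; 2^54 ≡ 104 — none is 1, so 2 is a primitive root.
Hence the least primitive root of 163 is 2.

2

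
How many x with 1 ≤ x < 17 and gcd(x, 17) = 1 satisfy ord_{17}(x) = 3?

0

φ(17) = 17 − 1 = 16 = 2^4.
(Z/17Z)^× is cyclic (|G| = 16); a cyclic group of order m has exactly φ(d) elements of each order d | m, and none otherwise.
Since 3 ∤ 16, the count is 0.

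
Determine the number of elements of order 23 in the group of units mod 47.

22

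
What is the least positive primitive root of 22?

φ(22) = φ(2)·φ(11) = 1·10 = 10 = 2 · 5.
Test candidates g = 2, 3, … against the prime factors q ∈ {2, 5} of φ(22): g is a generator iff g^(10/q) ≢ 1 for every such q.
g = 2: gcd(2, 22) = 2 > 1, not a unit — skip.
g = 3: 3^5 ≡ 1 — hits 1, so not a primitive root.
g = 4: gcd(4, 22) = 2 > 1, not a unit — skip.
g = 5: 5^5 ≡ 1 — hits 1, so not a primitive root.
g = 6: gcd(6, 22) = 2 > 1, not a unit — skip.
g = 7: 7^5 ≡ 21; 7^2 ≡ 5 — none is 1, so 7 is a primitive root.
The smallest primitive root modulo 22 is 7.

7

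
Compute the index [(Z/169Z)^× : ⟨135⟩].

3

ord(135) | φ(169) = φ(13^2) = 13·(13−1) = 156 = 2^2 · 3 · 13.
Divisors of 156: 1, 2, 3, 4, 6, 12, 13, 26, 39, 52, 78, 156.
Check 135^d mod 169 for each divisor in increasing order:
135^1 ≡ 135 (mod 169)
135^2 ≡ 142 (mod 169)
135^3 ≡ 73 (mod 169)
135^4 ≡ 53 (mod 169)
135^6 ≡ 90 (mod 169)
135^12 ≡ 157 (mod 169)
135^13 ≡ 70 (mod 169)
135^26 ≡ 168 (mod 169)
135^39 ≡ 99 (mod 169)
135^52 ≡ 1 (mod 169) ✓
The order of 135 is 52, so the subgroup it generates has 52 elements.
The index is φ(169) / ord(135) = 156 / 52 = 3.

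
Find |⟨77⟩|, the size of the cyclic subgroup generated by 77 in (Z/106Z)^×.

13

The order of 77 must divide φ(106) = φ(2)·φ(53) = 1·52 = 52 = 2^2 · 13.
Divisors of 52: 1, 2, 4, 13, 26, 52.
Test each divisor d:
77^1 ≡ 77
77^2 ≡ 99
77^4 ≡ 49
77^13 ≡ 1
Hence ord(77) = 13.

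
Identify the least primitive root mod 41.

6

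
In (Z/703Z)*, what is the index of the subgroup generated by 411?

36

By Lagrange's theorem, ord_703(411) divides φ(703) = φ(19·37) = (19−1)·(37−1) = 18·36 = 648 = 2^3 · 3^4.
Divisors of 648: 1, 2, 3, 4, 6, 8, 9, 12, 18, 24, 27, 36, 54, 72, 81, 108, 162, 216, 324, 648.
Test each divisor d:
411^1 ≡ 411 (mod 703)
411^2 ≡ 201 (mod 703)
411^3 ≡ 360 (mod 703)
411^4 ≡ 330 (mod 703)
411^6 ≡ 248 (mod 703)
411^8 ≡ 638 (mod 703)
411^9 ≡ 702 (mod 703)
411^12 ≡ 343 (mod 703)
411^18 ≡ 1 (mod 703) ✓
The order of 411 is 18, so the subgroup it generates has 18 elements.
The index is φ(703) / ord(411) = 648 / 18 = 36.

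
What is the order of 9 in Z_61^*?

5

The order of 9 must divide φ(61) = 61 − 1 = 60 = 2^2 · 3 · 5.
Divisors of 60: 1, 2, 3, 4, 5, 6, 10, 12, 15, 20, 30, 60.
Evaluate successive powers at the divisors of 60:
9^1 ≡ 9 (mod 61)
9^2 ≡ 20 (mod 61)
9^3 ≡ 58 (mod 61)
9^4 ≡ 34 (mod 61)
9^5 ≡ 1 (mod 61) ✓
The smallest such exponent is 5, so the order of 9 is 5.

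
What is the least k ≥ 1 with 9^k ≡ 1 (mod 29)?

14

Since 9 ∈ (Z/29Z)^×, its order divides φ(29) = 29 − 1 = 28 = 2^2 · 7.
Divisors of 28: 1, 2, 4, 7, 14, 28.
Test each divisor d:
9^1 ≡ 9
9^2 ≡ 23
9^4 ≡ 7
9^7 ≡ 28
9^14 ≡ 1
So ord_29(9) = 14.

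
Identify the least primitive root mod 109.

6

φ(109) = 109 − 1 = 108 = 2^2 · 3^3.
Test candidates g = 2, 3, … against the prime factors q ∈ {2, 3} of φ(109): g is a generator iff g^(108/q) ≢ 1 for every such q.
g = 2: 2^54 ≡ 108; 2^36 ≡ 1 — hits 1, so not a primitive root.
g = 3: 3^54 ≡ 1 — hits 1, so not a primitive root.
g = 4: 4^54 ≡ 1 — hits 1, so not a primitive root.
g = 5: 5^54 ≡ 1 — hits 1, so not a primitive root.
g = 6: 6^54 ≡ 108; 6^36 ≡ 63 — none is 1, so 6 is a primitive root.
The smallest primitive root modulo 109 is 6.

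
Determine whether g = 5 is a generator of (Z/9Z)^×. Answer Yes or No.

Yes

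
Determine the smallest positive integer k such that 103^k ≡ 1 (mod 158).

The order of 103 must divide φ(158) = φ(2)·φ(79) = 1·78 = 78 = 2 · 3 · 13.
Divisors of 78: 1, 2, 3, 6, 13, 26, 39, 78.
Compute 103^d (mod 158) for the divisors d until we hit 1:
103^1 ≡ 103
103^2 ≡ 23
103^3 ≡ 157
103^6 ≡ 1
Therefore the multiplicative order of 103 modulo 158 is 6.

6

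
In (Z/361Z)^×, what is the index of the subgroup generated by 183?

3

Since 183 ∈ (Z/361Z)^×, its order divides φ(361) = φ(19^2) = 19·(19−1) = 342 = 2 · 3^2 · 19.
Divisors of 342: 1, 2, 3, 6, 9, 18, 19, 38, 57, 114, 171, 342.
Evaluate successive powers at the divisors of 342:
183^1 ≡ 183
183^2 ≡ 277
183^3 ≡ 151
183^6 ≡ 58
183^9 ≡ 94
183^18 ≡ 172
183^19 ≡ 69
183^38 ≡ 68
183^57 ≡ 360
183^114 ≡ 1
So ord_361(183) = 114, hence |⟨183⟩| = 114.
The index is φ(361) / ord(183) = 342 / 114 = 3.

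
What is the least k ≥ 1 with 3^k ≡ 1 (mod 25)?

20

Since 3 ∈ (Z/25Z)^×, its order divides φ(25) = φ(5^2) = 5·(5−1) = 20 = 2^2 · 5.
Divisors of 20: 1, 2, 4, 5, 10, 20.
Test each divisor d:
3^1 ≡ 3
3^2 ≡ 9
3^4 ≡ 6
3^5 ≡ 18
3^10 ≡ 24
3^20 ≡ 1
So ord_25(3) = 20.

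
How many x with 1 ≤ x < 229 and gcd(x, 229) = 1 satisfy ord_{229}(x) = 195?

φ(229) = 229 − 1 = 228 = 2^2 · 3 · 19.
In a cyclic group of order 228, there are φ(d) elements of order d for each divisor d of 228, and zero for non-divisors.
Since 195 ∤ 228, the count is 0.

0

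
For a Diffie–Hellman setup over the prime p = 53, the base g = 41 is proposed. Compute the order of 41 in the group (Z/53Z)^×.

52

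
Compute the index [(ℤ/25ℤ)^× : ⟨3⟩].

By Lagrange's theorem, ord_25(3) divides φ(25) = φ(5^2) = 5·(5−1) = 20 = 2^2 · 5.
Divisors of 20: 1, 2, 4, 5, 10, 20.
Compute 3^d (mod 25) for the divisors d until we hit 1:
3^1 ≡ 3 (mod 25)
3^2 ≡ 9 (mod 25)
3^4 ≡ 6 (mod 25)
3^5 ≡ 18 (mod 25)
3^10 ≡ 24 (mod 25)
3^20 ≡ 1 (mod 25) ✓
So ord_25(3) = 20, hence |⟨3⟩| = 20.
[(Z/25Z)^× : ⟨3⟩] = 20/20 = 1.

1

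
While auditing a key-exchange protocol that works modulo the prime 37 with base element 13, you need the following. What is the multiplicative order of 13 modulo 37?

36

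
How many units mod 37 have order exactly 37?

φ(37) = 37 − 1 = 36 = 2^2 · 3^2.
In a cyclic group of order 36, there are φ(d) elements of order d for each divisor d of 36, and zero for non-divisors.
37 does not divide 36, so no element of (Z/37Z)^× has order 37.

0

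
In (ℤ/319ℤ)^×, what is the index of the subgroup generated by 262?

Since 262 ∈ (Z/319Z)^×, its order divides φ(319) = φ(11·29) = (11−1)·(29−1) = 10·28 = 280 = 2^3 · 5 · 7.
Divisors of 280: 1, 2, 4, 5, 7, 8, 10, 14, 20, 28, 35, 40, 56, 70, 140, 280.
Compute 262^d (mod 319) for the divisors d until we hit 1:
262^1 ≡ 262
262^2 ≡ 59
262^4 ≡ 291
262^5 ≡ 1
Thus |⟨262⟩| = ord(262) = 5.
The index is φ(319) / ord(262) = 280 / 5 = 56.

56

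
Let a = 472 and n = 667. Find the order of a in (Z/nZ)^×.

308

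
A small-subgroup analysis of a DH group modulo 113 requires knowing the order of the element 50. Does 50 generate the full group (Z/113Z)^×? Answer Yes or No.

No

φ(113) = 113 − 1 = 112 = 2^4 · 7.
Test 50^(112/q) mod 113 for each prime factor q of 112:
50^56 ≡ 1 (mod 113)  [q = 2: ≡ 1 ✗]
50^16 ≡ 16 (mod 113)  [q = 7: ≢ 1 ✓]
Since 50^56 ≡ 1, the order of 50 divides 56 < 112, so 50 is not a primitive root.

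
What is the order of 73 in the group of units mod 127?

ord(73) | φ(127) = 127 − 1 = 126 = 2 · 3^2 · 7.
Divisors of 126: 1, 2, 3, 6, 7, 9, 14, 18, 21, 42, 63, 126.
Compute 73^d (mod 127) for the divisors d until we hit 1:
73^1 ≡ 73 (mod 127)
73^2 ≡ 122 (mod 127)
73^3 ≡ 16 (mod 127)
73^6 ≡ 2 (mod 127)
73^7 ≡ 19 (mod 127)
73^9 ≡ 32 (mod 127)
73^14 ≡ 107 (mod 127)
73^18 ≡ 8 (mod 127)
73^21 ≡ 1 (mod 127) ✓
Hence ord(73) = 21.

21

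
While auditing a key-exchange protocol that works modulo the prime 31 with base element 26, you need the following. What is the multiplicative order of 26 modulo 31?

6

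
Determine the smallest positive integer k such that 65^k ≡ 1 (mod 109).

108

Since 65 ∈ (Z/109Z)^×, its order divides φ(109) = 109 − 1 = 108 = 2^2 · 3^3.
Divisors of 108: 1, 2, 3, 4, 6, 9, 12, 18, 27, 36, 54, 108.
Compute 65^d (mod 109) for the divisors d until we hit 1:
65^1 ≡ 65 (mod 109)
65^2 ≡ 83 (mod 109)
65^3 ≡ 54 (mod 109)
65^4 ≡ 22 (mod 109)
65^6 ≡ 82 (mod 109)
65^9 ≡ 68 (mod 109)
65^12 ≡ 75 (mod 109)
65^18 ≡ 46 (mod 109)
65^27 ≡ 76 (mod 109)
65^36 ≡ 45 (mod 109)
65^54 ≡ 108 (mod 109)
65^108 ≡ 1 (mod 109) ✓
So ord_109(65) = 108.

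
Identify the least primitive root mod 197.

φ(197) = 197 − 1 = 196 = 2^2 · 7^2.
Test candidates g = 2, 3, … against the prime factors q ∈ {2, 7} of φ(197): g is a generator iff g^(196/q) ≢ 1 for every such q.
g = 2: 2^98 ≡ 196; 2^28 ≡ 104 — none is 1, so 2 is a primitive root.
Hence the least primitive root of 197 is 2.

2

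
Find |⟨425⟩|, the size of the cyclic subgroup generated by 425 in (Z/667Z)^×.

308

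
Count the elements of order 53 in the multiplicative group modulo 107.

φ(107) = 107 − 1 = 106 = 2 · 53.
(Z/107Z)^× is cyclic (|G| = 106); a cyclic group of order m has exactly φ(d) elements of each order d | m, and none otherwise.
53 | 106, and φ(53) = 53 − 1 = 52.

52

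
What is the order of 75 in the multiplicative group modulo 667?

The order of 75 must divide φ(667) = φ(23·29) = (23−1)·(29−1) = 22·28 = 616 = 2^3 · 7 · 11.
Divisors of 616: 1, 2, 4, 7, 8, 11, 14, 22, 28, 44, 56, 77, 88, 154, 308, 616.
Evaluate successive powers at the divisors of 616:
75^1 ≡ 75 (mod 667)
75^2 ≡ 289 (mod 667)
75^4 ≡ 146 (mod 667)
75^7 ≡ 302 (mod 667)
75^8 ≡ 639 (mod 667)
75^11 ≡ 70 (mod 667)
75^14 ≡ 492 (mod 667)
75^22 ≡ 231 (mod 667)
75^28 ≡ 610 (mod 667)
75^44 ≡ 1 (mod 667) ✓
So ord_667(75) = 44.

44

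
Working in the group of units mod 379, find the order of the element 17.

378

Since 17 ∈ (Z/379Z)^×, its order divides φ(379) = 379 − 1 = 378 = 2 · 3^3 · 7.
Divisors of 378: 1, 2, 3, 6, 7, 9, 14, 18, 21, 27, 42, 54, 63, 126, 189, 378.
Compute 17^d (mod 379) for the divisors d until we hit 1:
17^1 ≡ 17 (mod 379)
17^2 ≡ 289 (mod 379)
17^3 ≡ 365 (mod 379)
17^6 ≡ 196 (mod 379)
17^7 ≡ 300 (mod 379)
17^9 ≡ 288 (mod 379)
17^14 ≡ 177 (mod 379)
17^18 ≡ 322 (mod 379)
17^21 ≡ 40 (mod 379)
17^27 ≡ 260 (mod 379)
17^42 ≡ 84 (mod 379)
17^54 ≡ 138 (mod 379)
17^63 ≡ 328 (mod 379)
17^126 ≡ 327 (mod 379)
17^189 ≡ 378 (mod 379)
17^378 ≡ 1 (mod 379) ✓
So ord_379(17) = 378.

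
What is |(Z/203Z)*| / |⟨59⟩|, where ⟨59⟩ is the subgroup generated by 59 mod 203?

Since 59 ∈ (Z/203Z)^×, its order divides φ(203) = φ(7·29) = (7−1)·(29−1) = 6·28 = 168 = 2^3 · 3 · 7.
Divisors of 168: 1, 2, 3, 4, 6, 7, 8, 12, 14, 21, 24, 28, 42, 56, 84, 168.
Evaluate successive powers at the divisors of 168:
59^1 ≡ 59 (mod 203)
59^2 ≡ 30 (mod 203)
59^3 ≡ 146 (mod 203)
59^4 ≡ 88 (mod 203)
59^6 ≡ 1 (mod 203) ✓
Thus |⟨59⟩| = ord(59) = 6.
Index = |(Z/203Z)^×| / |⟨59⟩| = 168 / 6 = 28.

28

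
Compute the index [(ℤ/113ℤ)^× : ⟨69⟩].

Since 69 ∈ (Z/113Z)^×, its order divides φ(113) = 113 − 1 = 112 = 2^4 · 7.
Divisors of 112: 1, 2, 4, 7, 8, 14, 16, 28, 56, 112.
Evaluate successive powers at the divisors of 112:
69^1 ≡ 69 (mod 113)
69^2 ≡ 15 (mod 113)
69^4 ≡ 112 (mod 113)
69^7 ≡ 95 (mod 113)
69^8 ≡ 1 (mod 113) ✓
The order of 69 is 8, so the subgroup it generates has 8 elements.
Index = |(Z/113Z)^×| / |⟨69⟩| = 112 / 8 = 14.

14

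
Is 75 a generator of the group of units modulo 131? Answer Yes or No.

No

φ(131) = 131 − 1 = 130 = 2 · 5 · 13.
Test 75^(130/q) mod 131 for each prime factor q of 130:
75^65 ≡ 1 (mod 131)  [q = 2: ≡ 1 ✗]
75^26 ≡ 89 (mod 131)  [q = 5: ≢ 1 ✓]
75^10 ≡ 113 (mod 131)  [q = 13: ≢ 1 ✓]
The check at q = 2 fails, so 75 generates a proper subgroup.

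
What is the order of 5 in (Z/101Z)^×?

25

Since 5 ∈ (Z/101Z)^×, its order divides φ(101) = 101 − 1 = 100 = 2^2 · 5^2.
Divisors of 100: 1, 2, 4, 5, 10, 20, 25, 50, 100.
Check 5^d mod 101 for each divisor in increasing order:
5^1 ≡ 5 (mod 101)
5^2 ≡ 25 (mod 101)
5^4 ≡ 19 (mod 101)
5^5 ≡ 95 (mod 101)
5^10 ≡ 36 (mod 101)
5^20 ≡ 84 (mod 101)
5^25 ≡ 1 (mod 101) ✓
Hence ord(5) = 25.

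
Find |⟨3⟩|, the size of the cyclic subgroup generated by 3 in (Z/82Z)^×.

8

Since 3 ∈ (Z/82Z)^×, its order divides φ(82) = φ(2)·φ(41) = 1·40 = 40 = 2^3 · 5.
Divisors of 40: 1, 2, 4, 5, 8, 10, 20, 40.
Compute 3^d (mod 82) for the divisors d until we hit 1:
3^1 ≡ 3 (mod 82)
3^2 ≡ 9 (mod 82)
3^4 ≡ 81 (mod 82)
3^5 ≡ 79 (mod 82)
3^8 ≡ 1 (mod 82) ✓
Hence ord(3) = 8.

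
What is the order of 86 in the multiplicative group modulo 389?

194

Since 86 ∈ (Z/389Z)^×, its order divides φ(389) = 389 − 1 = 388 = 2^2 · 97.
Divisors of 388: 1, 2, 4, 97, 194, 388.
Check 86^d mod 389 for each divisor in increasing order:
86^1 ≡ 86 (mod 389)
86^2 ≡ 5 (mod 389)
86^4 ≡ 25 (mod 389)
86^97 ≡ 388 (mod 389)
86^194 ≡ 1 (mod 389) ✓
Therefore the multiplicative order of 86 modulo 389 is 194.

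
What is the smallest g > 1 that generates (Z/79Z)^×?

3

φ(79) = 79 − 1 = 78 = 2 · 3 · 13.
Test candidates g = 2, 3, … against the prime factors q ∈ {2, 3, 13} of φ(79): g is a generator iff g^(78/q) ≢ 1 for every such q.
g = 2: 2^39 ≡ 1 — hits 1, so not a primitive root.
g = 3: 3^39 ≡ 78; 3^26 ≡ 23; 3^6 ≡ 18 — none is 1, so 3 is a primitive root.
The smallest primitive root modulo 79 is 3.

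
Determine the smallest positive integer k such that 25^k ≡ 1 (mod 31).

3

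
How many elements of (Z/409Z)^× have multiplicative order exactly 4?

φ(409) = 409 − 1 = 408 = 2^3 · 3 · 17.
Since (Z/409Z)^× is cyclic of order 408, the number of elements of order d is φ(d) when d | 408 and 0 otherwise.
4 = 2^2 divides 408, and φ(4) = 2.

2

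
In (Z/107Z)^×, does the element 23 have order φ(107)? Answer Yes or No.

φ(107) = 107 − 1 = 106 = 2 · 53.
23 is a primitive root mod 107 iff 23^(φ(107)/q) ≢ 1 for every prime q | φ(107), i.e. q ∈ {2, 53}.
23^53 ≡ 1 (mod 107)  [q = 2: ≡ 1 ✗]
23^2 ≡ 101 (mod 107)  [q = 53: ≢ 1 ✓]
The check at q = 2 fails, so 23 generates a proper subgroup.

No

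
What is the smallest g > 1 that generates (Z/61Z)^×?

2

φ(61) = 61 − 1 = 60 = 2^2 · 3 · 5.
g is a primitive root iff g^(60/q) ≢ 1 (mod 61) for each prime q ∈ {2, 3, 5}.
g = 2: 2^30 ≡ 60; 2^20 ≡ 47; 2^12 ≡ 9 — none is 1, so 2 is a primitive root.
Hence the least primitive root of 61 is 2.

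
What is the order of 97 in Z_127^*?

By Lagrange's theorem, ord_127(97) divides φ(127) = 127 − 1 = 126 = 2 · 3^2 · 7.
Divisors of 126: 1, 2, 3, 6, 7, 9, 14, 18, 21, 42, 63, 126.
Test each divisor d:
97^1 ≡ 97 (mod 127)
97^2 ≡ 11 (mod 127)
97^3 ≡ 51 (mod 127)
97^6 ≡ 61 (mod 127)
97^7 ≡ 75 (mod 127)
97^9 ≡ 63 (mod 127)
97^14 ≡ 37 (mod 127)
97^18 ≡ 32 (mod 127)
97^21 ≡ 108 (mod 127)
97^42 ≡ 107 (mod 127)
97^63 ≡ 126 (mod 127)
97^126 ≡ 1 (mod 127) ✓
The smallest such exponent is 126, so the order of 97 is 126.

126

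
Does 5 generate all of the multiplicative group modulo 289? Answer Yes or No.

φ(289) = φ(17^2) = 17·(17−1) = 272 = 2^4 · 17.
5 is a primitive root mod 289 iff 5^(φ(289)/q) ≢ 1 for every prime q | φ(289), i.e. q ∈ {2, 17}.
5^136 ≡ 288 (mod 289)  [q = 2: ≢ 1 ✓]
5^16 ≡ 205 (mod 289)  [q = 17: ≢ 1 ✓]
None equal 1, so ord_289(5) = 272: 5 is a primitive root.

Yes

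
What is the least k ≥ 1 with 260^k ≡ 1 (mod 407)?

By Lagrange's theorem, ord_407(260) divides φ(407) = φ(11·37) = (11−1)·(37−1) = 10·36 = 360 = 2^3 · 3^2 · 5.
Divisors of 360: 1, 2, 3, 4, 5, 6, 8, 9, 10, 12, 15, 18, 20, 24, 30, 36, 40, 45, 60, 72, 90, 120, 180, 360.
Test each divisor d:
260^1 ≡ 260
260^2 ≡ 38
260^3 ≡ 112
260^4 ≡ 223
260^5 ≡ 186
260^6 ≡ 334
260^8 ≡ 75
260^9 ≡ 371
260^10 ≡ 1
Therefore the multiplicative order of 260 modulo 407 is 10.

10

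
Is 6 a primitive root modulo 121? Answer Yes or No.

φ(121) = φ(11^2) = 11·(11−1) = 110 = 2 · 5 · 11.
6 is a primitive root mod 121 iff 6^(φ(121)/q) ≢ 1 for every prime q | φ(121), i.e. q ∈ {2, 5, 11}.
6^55 ≡ 120 (mod 121)  [q = 2: ≢ 1 ✓]
6^22 ≡ 3 (mod 121)  [q = 5: ≢ 1 ✓]
6^10 ≡ 56 (mod 121)  [q = 11: ≢ 1 ✓]
None equal 1, so ord_121(6) = 110: 6 is a primitive root.

Yes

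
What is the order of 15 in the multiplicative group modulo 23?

22

Since 15 ∈ (Z/23Z)^×, its order divides φ(23) = 23 − 1 = 22 = 2 · 11.
Divisors of 22: 1, 2, 11, 22.
Check 15^d mod 23 for each divisor in increasing order:
15^1 ≡ 15 (mod 23)
15^2 ≡ 18 (mod 23)
15^11 ≡ 22 (mod 23)
15^22 ≡ 1 (mod 23) ✓
The smallest such exponent is 22, so the order of 15 is 22.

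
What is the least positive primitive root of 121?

2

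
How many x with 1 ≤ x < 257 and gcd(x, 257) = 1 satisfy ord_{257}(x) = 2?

1

φ(257) = 257 − 1 = 256 = 2^8.
Since (Z/257Z)^× is cyclic of order 256, the number of elements of order d is φ(d) when d | 256 and 0 otherwise.
2 | 256, and φ(2) = 2 − 1 = 1.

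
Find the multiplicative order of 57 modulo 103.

By Lagrange's theorem, ord_103(57) divides φ(103) = 103 − 1 = 102 = 2 · 3 · 17.
Divisors of 102: 1, 2, 3, 6, 17, 34, 51, 102.
Check 57^d mod 103 for each divisor in increasing order:
57^1 ≡ 57
57^2 ≡ 56
57^3 ≡ 102
57^6 ≡ 1
Hence ord(57) = 6.

6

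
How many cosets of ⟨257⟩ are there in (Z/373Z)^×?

4

By Lagrange's theorem, ord_373(257) divides φ(373) = 373 − 1 = 372 = 2^2 · 3 · 31.
Divisors of 372: 1, 2, 3, 4, 6, 12, 31, 62, 93, 124, 186, 372.
Test each divisor d:
257^1 ≡ 257 (mod 373)
257^2 ≡ 28 (mod 373)
257^3 ≡ 109 (mod 373)
257^4 ≡ 38 (mod 373)
257^6 ≡ 318 (mod 373)
257^12 ≡ 41 (mod 373)
257^31 ≡ 284 (mod 373)
257^62 ≡ 88 (mod 373)
257^93 ≡ 1 (mod 373) ✓
Thus |⟨257⟩| = ord(257) = 93.
[(Z/373Z)^× : ⟨257⟩] = 372/93 = 4.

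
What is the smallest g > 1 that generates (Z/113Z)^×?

3

φ(113) = 113 − 1 = 112 = 2^4 · 7.
Test candidates g = 2, 3, … against the prime factors q ∈ {2, 7} of φ(113): g is a generator iff g^(112/q) ≢ 1 for every such q.
g = 2: 2^56 ≡ 1 — hits 1, so not a primitive root.
g = 3: 3^56 ≡ 112; 3^16 ≡ 49 — none is 1, so 3 is a primitive root.
Hence the least primitive root of 113 is 3.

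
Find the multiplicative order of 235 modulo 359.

ord(235) | φ(359) = 359 − 1 = 358 = 2 · 179.
Divisors of 358: 1, 2, 179, 358.
Check 235^d mod 359 for each divisor in increasing order:
235^1 ≡ 235 (mod 359)
235^2 ≡ 298 (mod 359)
235^179 ≡ 1 (mod 359) ✓
So ord_359(235) = 179.

179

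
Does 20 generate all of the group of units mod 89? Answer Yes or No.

No

φ(89) = 89 − 1 = 88 = 2^3 · 11.
An element g generates (Z/89Z)^× iff g^(88/q) ≢ 1 (mod 89) for each prime q ∈ {2, 11}.
20^44 ≡ 1 (mod 89)  [q = 2: ≡ 1 ✗]
20^8 ≡ 39 (mod 89)  [q = 11: ≢ 1 ✓]
Since 20^44 ≡ 1, the order of 20 divides 44 < 88, so 20 is not a primitive root.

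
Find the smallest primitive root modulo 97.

5

φ(97) = 97 − 1 = 96 = 2^5 · 3.
Test candidates g = 2, 3, … against the prime factors q ∈ {2, 3} of φ(97): g is a generator iff g^(96/q) ≢ 1 for every such q.
g = 2: 2^48 ≡ 1 — hits 1, so not a primitive root.
g = 3: 3^48 ≡ 1 — hits 1, so not a primitive root.
g = 4: 4^48 ≡ 1 — hits 1, so not a primitive root.
g = 5: 5^48 ≡ 96; 5^32 ≡ 35 — none is 1, so 5 is a primitive root.
Hence the least primitive root of 97 is 5.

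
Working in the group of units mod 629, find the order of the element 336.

36

By Lagrange's theorem, ord_629(336) divides φ(629) = φ(17·37) = (17−1)·(37−1) = 16·36 = 576 = 2^6 · 3^2.
Divisors of 576: 1, 2, 3, 4, 6, 8, 9, 12, 16, 18, 24, 32, 36, 48, 64, 72, 96, 144, 192, 288, 576.
Test each divisor d:
336^1 ≡ 336
336^2 ≡ 305
336^3 ≡ 582
336^4 ≡ 562
336^6 ≡ 322
336^8 ≡ 86
336^9 ≡ 591
336^12 ≡ 528
336^16 ≡ 477
336^18 ≡ 186
336^24 ≡ 137
336^32 ≡ 460
336^36 ≡ 1
Therefore the multiplicative order of 336 modulo 629 is 36.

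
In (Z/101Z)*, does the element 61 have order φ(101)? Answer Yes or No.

φ(101) = 101 − 1 = 100 = 2^2 · 5^2.
It suffices to check that the order of 61 is not a proper divisor of 100: compute 61^(100/q) for q ∈ {2, 5}.
61^50 ≡ 100 (mod 101)  [q = 2: ≢ 1 ✓]
61^20 ≡ 36 (mod 101)  [q = 5: ≢ 1 ✓]
All checks pass, so 61 has order 100 and is a primitive root modulo 101.

Yes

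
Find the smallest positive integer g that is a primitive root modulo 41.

6

φ(41) = 41 − 1 = 40 = 2^3 · 5.
g is a primitive root iff g^(40/q) ≢ 1 (mod 41) for each prime q ∈ {2, 5}.
g = 2: 2^20 ≡ 1 — hits 1, so not a primitive root.
g = 3: 3^20 ≡ 40; 3^8 ≡ 1 — hits 1, so not a primitive root.
g = 4: 4^20 ≡ 1 — hits 1, so not a primitive root.
g = 5: 5^20 ≡ 1 — hits 1, so not a primitive root.
g = 6: 6^20 ≡ 40; 6^8 ≡ 10 — none is 1, so 6 is a primitive root.
The smallest primitive root modulo 41 is 6.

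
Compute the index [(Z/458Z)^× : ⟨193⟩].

4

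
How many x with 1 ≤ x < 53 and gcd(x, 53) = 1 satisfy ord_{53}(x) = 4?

φ(53) = 53 − 1 = 52 = 2^2 · 13.
(Z/53Z)^× is cyclic (|G| = 52); a cyclic group of order m has exactly φ(d) elements of each order d | m, and none otherwise.
4 = 2^2 divides 52, and φ(4) = 2.

2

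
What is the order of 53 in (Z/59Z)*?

29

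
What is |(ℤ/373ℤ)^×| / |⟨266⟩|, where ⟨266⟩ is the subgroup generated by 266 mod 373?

2

ord(266) | φ(373) = 373 − 1 = 372 = 2^2 · 3 · 31.
Divisors of 372: 1, 2, 3, 4, 6, 12, 31, 62, 93, 124, 186, 372.
Compute 266^d (mod 373) for the divisors d until we hit 1:
266^1 ≡ 266 (mod 373)
266^2 ≡ 259 (mod 373)
266^3 ≡ 262 (mod 373)
266^4 ≡ 314 (mod 373)
266^6 ≡ 12 (mod 373)
266^12 ≡ 144 (mod 373)
266^31 ≡ 89 (mod 373)
266^62 ≡ 88 (mod 373)
266^93 ≡ 372 (mod 373)
266^124 ≡ 284 (mod 373)
266^186 ≡ 1 (mod 373) ✓
So ord_373(266) = 186, hence |⟨266⟩| = 186.
[(Z/373Z)^× : ⟨266⟩] = 372/186 = 2.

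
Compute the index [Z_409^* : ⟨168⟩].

ord(168) | φ(409) = 409 − 1 = 408 = 2^3 · 3 · 17.
Divisors of 408: 1, 2, 3, 4, 6, 8, 12, 17, 24, 34, 51, 68, 102, 136, 204, 408.
Compute 168^d (mod 409) for the divisors d until we hit 1:
168^1 ≡ 168 (mod 409)
168^2 ≡ 3 (mod 409)
168^3 ≡ 95 (mod 409)
168^4 ≡ 9 (mod 409)
168^6 ≡ 27 (mod 409)
168^8 ≡ 81 (mod 409)
168^12 ≡ 320 (mod 409)
168^17 ≡ 402 (mod 409)
168^24 ≡ 150 (mod 409)
168^34 ≡ 49 (mod 409)
168^51 ≡ 66 (mod 409)
168^68 ≡ 356 (mod 409)
168^102 ≡ 266 (mod 409)
168^136 ≡ 355 (mod 409)
168^204 ≡ 408 (mod 409)
168^408 ≡ 1 (mod 409) ✓
The order of 168 is 408, so the subgroup it generates has 408 elements.
The index is φ(409) / ord(168) = 408 / 408 = 1.

1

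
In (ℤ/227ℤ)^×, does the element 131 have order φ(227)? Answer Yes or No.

No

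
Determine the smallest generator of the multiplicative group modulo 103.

φ(103) = 103 − 1 = 102 = 2 · 3 · 17.
g is a primitive root iff g^(102/q) ≢ 1 (mod 103) for each prime q ∈ {2, 3, 17}.
g = 2: 2^51 ≡ 1 — hits 1, so not a primitive root.
g = 3: 3^51 ≡ 102; 3^34 ≡ 1 — hits 1, so not a primitive root.
g = 4: 4^51 ≡ 1 — hits 1, so not a primitive root.
g = 5: 5^51 ≡ 102; 5^34 ≡ 56; 5^6 ≡ 72 — none is 1, so 5 is a primitive root.
The smallest primitive root modulo 103 is 5.

5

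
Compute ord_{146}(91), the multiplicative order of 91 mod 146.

18

Since 91 ∈ (Z/146Z)^×, its order divides φ(146) = φ(2)·φ(73) = 1·72 = 72 = 2^3 · 3^2.
Divisors of 72: 1, 2, 3, 4, 6, 8, 9, 12, 18, 24, 36, 72.
Test each divisor d:
91^1 ≡ 91
91^2 ≡ 105
91^3 ≡ 65
91^4 ≡ 75
91^6 ≡ 137
91^8 ≡ 77
91^9 ≡ 145
91^12 ≡ 81
91^18 ≡ 1
Hence ord(91) = 18.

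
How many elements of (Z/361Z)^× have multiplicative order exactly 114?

36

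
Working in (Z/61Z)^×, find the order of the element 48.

6

ord(48) | φ(61) = 61 − 1 = 60 = 2^2 · 3 · 5.
Divisors of 60: 1, 2, 3, 4, 5, 6, 10, 12, 15, 20, 30, 60.
Compute 48^d (mod 61) for the divisors d until we hit 1:
48^1 ≡ 48 (mod 61)
48^2 ≡ 47 (mod 61)
48^3 ≡ 60 (mod 61)
48^4 ≡ 13 (mod 61)
48^5 ≡ 14 (mod 61)
48^6 ≡ 1 (mod 61) ✓
The smallest such exponent is 6, so the order of 48 is 6.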